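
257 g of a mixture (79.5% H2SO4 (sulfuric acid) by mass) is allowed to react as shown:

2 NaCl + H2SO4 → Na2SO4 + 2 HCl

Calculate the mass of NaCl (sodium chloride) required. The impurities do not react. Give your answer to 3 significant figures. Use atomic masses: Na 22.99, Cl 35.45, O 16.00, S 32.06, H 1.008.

243 g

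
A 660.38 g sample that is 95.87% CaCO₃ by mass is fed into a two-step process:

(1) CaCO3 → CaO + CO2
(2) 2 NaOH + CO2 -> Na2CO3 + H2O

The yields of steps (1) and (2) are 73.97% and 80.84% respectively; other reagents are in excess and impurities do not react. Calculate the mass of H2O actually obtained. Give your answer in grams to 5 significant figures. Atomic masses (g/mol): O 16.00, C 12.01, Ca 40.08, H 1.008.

68.144 g

Pure CaCO3 = 660.38 × 0.9587 = 633.106 g.
M(CaCO3) = 40.08 + 12.01 + 3(16.00) = 100.09 g/mol.
M(H2O) = 2(1.008) + 16.00 = 18.016 g/mol.
n(CaCO3) = 633.106 / 100.09 = 6.32537 mol.
Step 1 (CaCO3:CO2 = 1:1): theoretical n(CO2) = 6.32537 mol; at 73.97% yield, n(CO2) = 4.67888 mol.
Step 2 (CO2:H2O = 1:1): theoretical n(H2O) = 4.67888 mol, so theoretical mass = 4.67888 × 18.016 = 84.2946 g.
At 80.84% yield, actual mass of H2O = 84.2946 × 0.8084 = 68.1438 g.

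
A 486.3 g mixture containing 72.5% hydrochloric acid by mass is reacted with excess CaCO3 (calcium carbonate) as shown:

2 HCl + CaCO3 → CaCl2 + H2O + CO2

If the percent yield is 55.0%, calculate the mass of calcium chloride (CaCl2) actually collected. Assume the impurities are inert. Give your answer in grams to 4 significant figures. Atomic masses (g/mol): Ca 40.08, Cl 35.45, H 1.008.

Pure HCl available = 486.3 g × 0.725 = 352.57 g.
M(HCl) = 1.008 + 35.45 = 36.458 g/mol.
M(CaCl2) = 40.08 + 2(35.45) = 110.98 g/mol.
n(HCl) = 352.57 g / 36.458 g/mol = 9.6705 mol.
From the equation the HCl:CaCl2 mole ratio is 2:1, so n(CaCl2) = 9.6705 × 1/2 = 4.8353 mol.
Mass of CaCl2 = 4.8353 mol × 110.98 g/mol = 536.62 g.
Actual mass collected = 536.62 g × 0.550 = 295.14 g.

295.1 g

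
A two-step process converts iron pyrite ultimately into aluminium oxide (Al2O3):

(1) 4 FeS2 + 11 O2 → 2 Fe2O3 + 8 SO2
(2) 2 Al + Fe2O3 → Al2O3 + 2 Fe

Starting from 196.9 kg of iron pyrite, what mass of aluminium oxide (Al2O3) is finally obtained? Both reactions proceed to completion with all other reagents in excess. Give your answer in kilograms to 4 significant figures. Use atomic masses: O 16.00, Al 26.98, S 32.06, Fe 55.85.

83.67 kg

M(FeS2) = 55.85 + 2(32.06) = 119.97 g/mol.
M(Al2O3) = 2(26.98) + 3(16.00) = 101.96 g/mol.
196.9 kg = 196900 g.
n(FeS2) = 196900 / 119.97 = 1641.2 mol.
Step 1 gives a 4:2 ratio of FeS2 to Fe2O3, so n(Fe2O3) = 820.62 mol.
In step 2 the Fe2O3:Al2O3 ratio is 1:1, so n(Al2O3) = 820.62 mol.
Mass of Al2O3 = 820.62 × 101.96 = 83671 g = 83.67 kg.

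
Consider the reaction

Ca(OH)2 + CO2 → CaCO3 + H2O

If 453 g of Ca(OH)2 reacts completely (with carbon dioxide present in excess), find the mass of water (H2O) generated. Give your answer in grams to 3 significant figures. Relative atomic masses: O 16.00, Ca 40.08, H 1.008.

110 g

M(Ca(OH)2) = 40.08 + 2(16.00) + 2(1.008) = 74.096 g/mol.
M(H2O) = 2(1.008) + 16.00 = 18.016 g/mol.
n(Ca(OH)2) = 453.0 g / 74.096 g/mol = 6.114 mol.
From the equation the Ca(OH)2:H2O mole ratio is 1:1, so n(H2O) = 6.114 × 1/1 = 6.114 mol.
Mass of H2O = 6.114 mol × 18.016 g/mol = 110.1 g.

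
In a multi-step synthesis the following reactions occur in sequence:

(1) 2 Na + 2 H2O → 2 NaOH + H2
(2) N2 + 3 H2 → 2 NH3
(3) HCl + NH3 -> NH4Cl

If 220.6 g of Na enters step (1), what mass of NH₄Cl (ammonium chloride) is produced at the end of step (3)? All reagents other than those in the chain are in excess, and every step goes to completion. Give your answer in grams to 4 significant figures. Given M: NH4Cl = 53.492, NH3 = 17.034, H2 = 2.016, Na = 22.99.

n(Na) = 220.6 / 22.99 = 9.5955 mol.
Reaction (1): Na→H2 ratio 2:1 ⇒ n(H2) = 4.7977 mol.
Reaction (2): H2→NH3 ratio 3:2 ⇒ n(NH3) = 3.1985 mol.
Reaction (3): NH3→NH4Cl ratio 1:1 ⇒ n(NH4Cl) = 3.1985 mol.
Mass of NH4Cl = 3.1985 × 53.492 = 171.09 g.

171.1 g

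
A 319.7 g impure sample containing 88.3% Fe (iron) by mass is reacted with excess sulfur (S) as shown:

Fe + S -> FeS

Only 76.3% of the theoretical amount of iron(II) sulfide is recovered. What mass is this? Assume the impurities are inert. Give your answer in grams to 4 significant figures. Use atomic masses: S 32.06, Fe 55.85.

Pure Fe available = 319.7 g × 0.883 = 282.30 g.
M(Fe) = 55.85 g/mol.
M(FeS) = 55.85 + 32.06 = 87.91 g/mol.
n(Fe) = 282.30 g / 55.85 g/mol = 5.0545 mol.
From the equation the Fe:FeS mole ratio is 1:1, so n(FeS) = 5.0545 × 1/1 = 5.0545 mol.
Mass of FeS = 5.0545 mol × 87.91 g/mol = 444.34 g.
Actual mass collected = 444.34 g × 0.763 = 339.03 g.

339.0 g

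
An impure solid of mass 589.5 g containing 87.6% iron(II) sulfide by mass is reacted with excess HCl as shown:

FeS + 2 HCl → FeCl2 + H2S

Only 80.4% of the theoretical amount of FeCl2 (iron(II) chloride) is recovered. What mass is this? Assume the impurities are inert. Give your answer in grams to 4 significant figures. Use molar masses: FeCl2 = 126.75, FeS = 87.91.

Pure FeS available = 589.5 g × 0.876 = 516.40 g.
n(FeS) = 516.40 g / 87.91 g/mol = 5.8742 mol.
From the equation the FeS:FeCl2 mole ratio is 1:1, so n(FeCl2) = 5.8742 × 1/1 = 5.8742 mol.
Mass of FeCl2 = 5.8742 mol × 126.75 g/mol = 744.56 g.
Actual mass collected = 744.56 g × 0.804 = 598.62 g.

598.6 g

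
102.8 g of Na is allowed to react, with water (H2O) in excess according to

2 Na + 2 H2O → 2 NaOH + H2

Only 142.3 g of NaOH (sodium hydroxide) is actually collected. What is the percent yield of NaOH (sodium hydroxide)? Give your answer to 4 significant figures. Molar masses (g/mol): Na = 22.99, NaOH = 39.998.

79.56 %

n(Na) = 102.80 g / 22.99 g/mol = 4.4715 mol.
From the equation the Na:NaOH mole ratio is 2:2, so n(NaOH) = 4.4715 × 2/2 = 4.4715 mol.
Mass of NaOH = 4.4715 mol × 39.998 g/mol = 178.85 g.
This is the theoretical yield. Percent yield = 142.3 g / 178.85 g × 100% = 79.563%.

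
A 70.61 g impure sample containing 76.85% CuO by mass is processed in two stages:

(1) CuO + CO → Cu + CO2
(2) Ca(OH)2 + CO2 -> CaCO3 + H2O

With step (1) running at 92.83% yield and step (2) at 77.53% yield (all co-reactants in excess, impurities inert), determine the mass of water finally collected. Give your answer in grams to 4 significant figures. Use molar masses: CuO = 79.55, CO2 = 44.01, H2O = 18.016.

8.845 g

Pure CuO = 70.61 × 0.7685 = 54.264 g.
n(CuO) = 54.264 / 79.55 = 0.68213 mol.
Step 1 (CuO:CO2 = 1:1): theoretical n(CO2) = 0.68213 mol; at 92.83% yield, n(CO2) = 0.63323 mol.
Step 2 (CO2:H2O = 1:1): theoretical n(H2O) = 0.63323 mol, so theoretical mass = 0.63323 × 18.016 = 11.408 g.
At 77.53% yield, actual mass of H2O = 11.408 × 0.7753 = 8.8448 g.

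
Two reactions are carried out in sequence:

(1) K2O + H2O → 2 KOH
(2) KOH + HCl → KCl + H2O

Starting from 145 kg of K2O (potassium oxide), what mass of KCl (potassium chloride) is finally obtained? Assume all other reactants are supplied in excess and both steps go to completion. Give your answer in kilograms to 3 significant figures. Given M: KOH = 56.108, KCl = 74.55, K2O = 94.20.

230 kg

145 kg = 145000 g.
n(K2O) = 145000 / 94.20 = 1539 mol.
Step 1 gives a 1:2 ratio of K2O to KOH, so n(KOH) = 3079 mol.
In step 2 the KOH:KCl ratio is 1:1, so n(KCl) = 3079 mol.
Mass of KCl = 3079 × 74.55 = 229500 g = 230 kg.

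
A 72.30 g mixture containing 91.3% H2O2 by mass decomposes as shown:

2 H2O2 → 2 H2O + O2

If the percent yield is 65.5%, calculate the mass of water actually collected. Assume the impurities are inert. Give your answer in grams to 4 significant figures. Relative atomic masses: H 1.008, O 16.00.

Pure H2O2 available = 72.30 g × 0.913 = 66.010 g.
M(H2O2) = 2(1.008) + 2(16.00) = 34.016 g/mol.
M(H2O) = 2(1.008) + 16.00 = 18.016 g/mol.
n(H2O2) = 66.010 g / 34.016 g/mol = 1.9406 mol.
From the equation the H2O2:H2O mole ratio is 2:2, so n(H2O) = 1.9406 × 2/2 = 1.9406 mol.
Mass of H2O = 1.9406 mol × 18.016 g/mol = 34.961 g.
Actual mass collected = 34.961 g × 0.655 = 22.899 g.

22.90 g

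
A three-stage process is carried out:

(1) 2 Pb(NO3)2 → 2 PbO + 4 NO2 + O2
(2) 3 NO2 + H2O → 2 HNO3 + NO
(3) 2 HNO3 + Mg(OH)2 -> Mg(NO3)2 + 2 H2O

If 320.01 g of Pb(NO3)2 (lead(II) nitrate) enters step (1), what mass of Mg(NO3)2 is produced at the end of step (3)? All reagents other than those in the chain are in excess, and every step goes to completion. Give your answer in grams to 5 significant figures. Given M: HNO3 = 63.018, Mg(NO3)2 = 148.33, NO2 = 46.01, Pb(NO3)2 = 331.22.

95.540 g

n(Pb(NO3)2) = 320.01 / 331.22 = 0.966155 mol.
Reaction (1): Pb(NO3)2→NO2 ratio 2:4 ⇒ n(NO2) = 1.93231 mol.
Reaction (2): NO2→HNO3 ratio 3:2 ⇒ n(HNO3) = 1.28821 mol.
Reaction (3): HNO3→Mg(NO3)2 ratio 2:1 ⇒ n(Mg(NO3)2) = 0.644104 mol.
Mass of Mg(NO3)2 = 0.644104 × 148.33 = 95.5399 g.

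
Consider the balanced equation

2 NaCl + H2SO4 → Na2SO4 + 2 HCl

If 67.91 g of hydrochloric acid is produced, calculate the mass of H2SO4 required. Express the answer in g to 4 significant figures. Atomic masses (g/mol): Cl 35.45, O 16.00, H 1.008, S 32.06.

91.34 g

M(HCl) = 1.008 + 35.45 = 36.458 g/mol.
M(H2SO4) = 2(1.008) + 32.06 + 4(16.00) = 98.076 g/mol.
n(HCl) = 67.910 g / 36.458 g/mol = 1.8627 mol.
From the equation the HCl:H2SO4 mole ratio is 2:1, so n(H2SO4) = 1.8627 × 1/2 = 0.93135 mol.
Mass of H2SO4 = 0.93135 mol × 98.076 g/mol = 91.343 g.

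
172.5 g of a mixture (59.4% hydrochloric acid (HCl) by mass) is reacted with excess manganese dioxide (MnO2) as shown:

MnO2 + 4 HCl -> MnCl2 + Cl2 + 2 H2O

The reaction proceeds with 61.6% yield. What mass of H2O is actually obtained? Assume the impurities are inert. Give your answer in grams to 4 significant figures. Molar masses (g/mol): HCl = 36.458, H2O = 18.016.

Pure HCl available = 172.5 g × 0.594 = 102.47 g.
n(HCl) = 102.47 g / 36.458 g/mol = 2.8105 mol.
From the equation the HCl:H2O mole ratio is 4:2, so n(H2O) = 2.8105 × 2/4 = 1.4052 mol.
Mass of H2O = 1.4052 mol × 18.016 g/mol = 25.317 g.
Actual mass collected = 25.317 g × 0.616 = 15.595 g.

15.60 g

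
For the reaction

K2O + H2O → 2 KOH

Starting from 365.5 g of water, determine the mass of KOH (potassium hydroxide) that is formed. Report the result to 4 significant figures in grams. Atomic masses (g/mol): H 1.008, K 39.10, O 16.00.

M(H2O) = 2(1.008) + 16.00 = 18.016 g/mol.
M(KOH) = 39.10 + 16.00 + 1.008 = 56.108 g/mol.
n(H2O) = 365.50 g / 18.016 g/mol = 20.288 mol.
From the equation the H2O:KOH mole ratio is 1:2, so n(KOH) = 20.288 × 2/1 = 40.575 mol.
Mass of KOH = 40.575 mol × 56.108 g/mol = 2276.6 g.

2277 g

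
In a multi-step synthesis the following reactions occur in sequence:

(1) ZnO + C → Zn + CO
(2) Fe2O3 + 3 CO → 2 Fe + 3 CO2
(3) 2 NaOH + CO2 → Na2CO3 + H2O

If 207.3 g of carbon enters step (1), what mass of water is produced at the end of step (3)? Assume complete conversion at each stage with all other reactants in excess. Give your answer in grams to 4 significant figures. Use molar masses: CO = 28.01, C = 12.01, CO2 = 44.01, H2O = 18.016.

311.0 g

n(C) = 207.3 / 12.01 = 17.261 mol.
Reaction (1): C→CO ratio 1:1 ⇒ n(CO) = 17.261 mol.
Reaction (2): CO→CO2 ratio 3:3 ⇒ n(CO2) = 17.261 mol.
Reaction (3): CO2→H2O ratio 1:1 ⇒ n(H2O) = 17.261 mol.
Mass of H2O = 17.261 × 18.016 = 310.97 g.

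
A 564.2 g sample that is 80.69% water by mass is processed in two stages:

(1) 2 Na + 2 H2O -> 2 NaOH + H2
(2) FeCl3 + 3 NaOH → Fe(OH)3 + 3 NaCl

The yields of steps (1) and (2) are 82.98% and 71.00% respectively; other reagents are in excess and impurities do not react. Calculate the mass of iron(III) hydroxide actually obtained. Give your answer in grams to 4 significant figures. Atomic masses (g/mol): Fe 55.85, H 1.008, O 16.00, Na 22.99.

530.4 g

Pure H2O = 564.2 × 0.8069 = 455.25 g.
M(H2O) = 2(1.008) + 16.00 = 18.016 g/mol.
M(Fe(OH)3) = 55.85 + 3(16.00) + 3(1.008) = 106.874 g/mol.
n(H2O) = 455.25 / 18.016 = 25.269 mol.
Step 1 (H2O:NaOH = 2:2): theoretical n(NaOH) = 25.269 mol; at 82.98% yield, n(NaOH) = 20.969 mol.
Step 2 (NaOH:Fe(OH)3 = 3:1): theoretical n(Fe(OH)3) = 6.9895 mol, so theoretical mass = 6.9895 × 106.874 = 747.00 g.
At 71.00% yield, actual mass of Fe(OH)3 = 747.00 × 0.7100 = 530.37 g.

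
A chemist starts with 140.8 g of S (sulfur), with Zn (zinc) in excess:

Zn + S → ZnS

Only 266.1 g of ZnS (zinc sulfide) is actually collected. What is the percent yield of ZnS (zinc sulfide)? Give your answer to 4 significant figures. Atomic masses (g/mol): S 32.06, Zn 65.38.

M(S) = 32.06 g/mol.
M(ZnS) = 65.38 + 32.06 = 97.44 g/mol.
n(S) = 140.80 g / 32.06 g/mol = 4.3918 mol.
From the equation the S:ZnS mole ratio is 1:1, so n(ZnS) = 4.3918 × 1/1 = 4.3918 mol.
Mass of ZnS = 4.3918 mol × 97.44 g/mol = 427.93 g.
This is the theoretical yield. Percent yield = 266.1 g / 427.93 g × 100% = 62.183%.

62.18 %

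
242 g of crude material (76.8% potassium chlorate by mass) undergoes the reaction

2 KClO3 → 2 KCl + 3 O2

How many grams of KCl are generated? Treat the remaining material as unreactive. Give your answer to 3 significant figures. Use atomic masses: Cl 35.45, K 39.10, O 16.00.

Mass of pure KClO3 = 242 g × 0.768 = 185.9 g.
M(KClO3) = 39.10 + 35.45 + 3(16.00) = 122.55 g/mol.
M(KCl) = 39.10 + 35.45 = 74.55 g/mol.
n(KClO3) = 185.9 g / 122.55 g/mol = 1.517 mol.
From the equation the KClO3:KCl mole ratio is 2:2, so n(KCl) = 1.517 × 2/2 = 1.517 mol.
Mass of KCl = 1.517 mol × 74.55 g/mol = 113.1 g.

113 g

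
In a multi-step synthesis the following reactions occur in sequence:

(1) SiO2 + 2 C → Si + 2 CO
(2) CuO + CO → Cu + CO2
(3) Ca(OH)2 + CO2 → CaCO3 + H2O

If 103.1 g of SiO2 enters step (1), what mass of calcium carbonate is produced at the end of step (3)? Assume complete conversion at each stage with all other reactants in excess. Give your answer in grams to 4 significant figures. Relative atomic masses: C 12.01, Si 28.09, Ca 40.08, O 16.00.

343.5 g

M(SiO2) = 28.09 + 2(16.00) = 60.09 g/mol.
M(CaCO3) = 40.08 + 12.01 + 3(16.00) = 100.09 g/mol.
n(SiO2) = 103.1 / 60.09 = 1.7158 mol.
Reaction (1): SiO2→CO ratio 1:2 ⇒ n(CO) = 3.4315 mol.
Reaction (2): CO→CO2 ratio 1:1 ⇒ n(CO2) = 3.4315 mol.
Reaction (3): CO2→CaCO3 ratio 1:1 ⇒ n(CaCO3) = 3.4315 mol.
Mass of CaCO3 = 3.4315 × 100.09 = 343.46 g.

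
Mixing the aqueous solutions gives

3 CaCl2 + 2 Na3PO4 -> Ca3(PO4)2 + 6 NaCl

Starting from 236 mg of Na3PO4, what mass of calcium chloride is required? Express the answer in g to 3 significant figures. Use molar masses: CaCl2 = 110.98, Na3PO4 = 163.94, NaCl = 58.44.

Convert: 236 mg = 0.2360 g.
n(Na3PO4) = 0.2360 g / 163.94 g/mol = 0.001440 mol.
From the equation the Na3PO4:CaCl2 mole ratio is 2:3, so n(CaCl2) = 0.001440 × 3/2 = 0.002159 mol.
Mass of CaCl2 = 0.002159 mol × 110.98 g/mol = 0.2396 g.

0.240 g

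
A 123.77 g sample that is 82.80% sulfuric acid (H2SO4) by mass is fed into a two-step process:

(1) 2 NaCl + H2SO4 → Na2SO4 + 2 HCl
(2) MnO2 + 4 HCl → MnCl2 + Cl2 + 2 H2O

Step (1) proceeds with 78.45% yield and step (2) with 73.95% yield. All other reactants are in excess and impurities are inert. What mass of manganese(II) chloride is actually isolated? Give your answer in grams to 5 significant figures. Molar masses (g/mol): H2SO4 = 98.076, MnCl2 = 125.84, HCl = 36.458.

Pure H2SO4 = 123.77 × 0.8280 = 102.482 g.
n(H2SO4) = 102.482 / 98.076 = 1.04492 mol.
Step 1 (H2SO4:HCl = 1:2): theoretical n(HCl) = 2.08984 mol; at 78.45% yield, n(HCl) = 1.63948 mol.
Step 2 (HCl:MnCl2 = 4:1): theoretical n(MnCl2) = 0.409870 mol, so theoretical mass = 0.409870 × 125.84 = 51.5780 g.
At 73.95% yield, actual mass of MnCl2 = 51.5780 × 0.7395 = 38.1419 g.

38.142 g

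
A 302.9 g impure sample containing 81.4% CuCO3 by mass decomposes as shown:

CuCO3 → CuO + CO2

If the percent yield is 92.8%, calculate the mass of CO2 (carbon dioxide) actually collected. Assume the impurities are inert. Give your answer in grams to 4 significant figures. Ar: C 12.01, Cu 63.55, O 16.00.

Pure CuCO3 available = 302.9 g × 0.814 = 246.56 g.
M(CuCO3) = 63.55 + 12.01 + 3(16.00) = 123.56 g/mol.
M(CO2) = 12.01 + 2(16.00) = 44.01 g/mol.
n(CuCO3) = 246.56 g / 123.56 g/mol = 1.9955 mol.
From the equation the CuCO3:CO2 mole ratio is 1:1, so n(CO2) = 1.9955 × 1/1 = 1.9955 mol.
Mass of CO2 = 1.9955 mol × 44.01 g/mol = 87.821 g.
Actual mass collected = 87.821 g × 0.928 = 81.498 g.

81.50 g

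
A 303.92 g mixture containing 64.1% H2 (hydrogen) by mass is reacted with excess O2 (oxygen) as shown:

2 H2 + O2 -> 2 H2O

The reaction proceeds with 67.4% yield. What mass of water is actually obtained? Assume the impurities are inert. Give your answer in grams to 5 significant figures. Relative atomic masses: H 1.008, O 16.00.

1173.4 g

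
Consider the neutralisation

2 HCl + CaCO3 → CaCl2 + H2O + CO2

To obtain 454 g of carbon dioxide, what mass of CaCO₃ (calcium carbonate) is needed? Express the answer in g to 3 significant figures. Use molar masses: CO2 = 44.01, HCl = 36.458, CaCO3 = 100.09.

1030 g

n(CO2) = 454.0 g / 44.01 g/mol = 10.32 mol.
From the equation the CO2:CaCO3 mole ratio is 1:1, so n(CaCO3) = 10.32 × 1/1 = 10.32 mol.
Mass of CaCO3 = 10.32 mol × 100.09 g/mol = 1033 g.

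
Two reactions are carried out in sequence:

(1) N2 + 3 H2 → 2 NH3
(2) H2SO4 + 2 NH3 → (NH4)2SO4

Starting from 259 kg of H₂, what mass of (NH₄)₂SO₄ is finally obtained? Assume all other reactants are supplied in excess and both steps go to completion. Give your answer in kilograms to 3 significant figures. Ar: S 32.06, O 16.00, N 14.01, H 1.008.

M(H2) = 2(1.008) = 2.016 g/mol.
M((NH4)2SO4) = 2(14.01) + 8(1.008) + 32.06 + 4(16.00) = 132.144 g/mol.
259 kg = 259000 g.
n(H2) = 259000 / 2.016 = 128500 mol.
Step 1 gives a 3:2 ratio of H2 to NH3, so n(NH3) = 85650 mol.
In step 2 the NH3:(NH4)2SO4 ratio is 2:1, so n((NH4)2SO4) = 42820 mol.
Mass of (NH4)2SO4 = 42820 × 132.144 = 5.659 × 10^6 g = 5660 kg.

5660 kg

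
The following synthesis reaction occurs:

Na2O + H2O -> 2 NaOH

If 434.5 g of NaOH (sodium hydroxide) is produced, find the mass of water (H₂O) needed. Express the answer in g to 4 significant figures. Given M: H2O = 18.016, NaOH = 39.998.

97.85 g

n(NaOH) = 434.50 g / 39.998 g/mol = 10.863 mol.
From the equation the NaOH:H2O mole ratio is 2:1, so n(H2O) = 10.863 × 1/2 = 5.4315 mol.
Mass of H2O = 5.4315 mol × 18.016 g/mol = 97.854 g.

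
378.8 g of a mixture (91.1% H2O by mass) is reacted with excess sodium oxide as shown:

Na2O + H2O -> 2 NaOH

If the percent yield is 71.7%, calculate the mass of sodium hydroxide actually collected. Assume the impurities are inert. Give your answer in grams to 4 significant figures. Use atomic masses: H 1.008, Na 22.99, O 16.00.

Pure H2O available = 378.8 g × 0.911 = 345.09 g.
M(H2O) = 2(1.008) + 16.00 = 18.016 g/mol.
M(NaOH) = 22.99 + 16.00 + 1.008 = 39.998 g/mol.
n(H2O) = 345.09 g / 18.016 g/mol = 19.154 mol.
From the equation the H2O:NaOH mole ratio is 1:2, so n(NaOH) = 19.154 × 2/1 = 38.309 mol.
Mass of NaOH = 38.309 mol × 39.998 g/mol = 1532.3 g.
Actual mass collected = 1532.3 g × 0.717 = 1098.6 g.

1099 g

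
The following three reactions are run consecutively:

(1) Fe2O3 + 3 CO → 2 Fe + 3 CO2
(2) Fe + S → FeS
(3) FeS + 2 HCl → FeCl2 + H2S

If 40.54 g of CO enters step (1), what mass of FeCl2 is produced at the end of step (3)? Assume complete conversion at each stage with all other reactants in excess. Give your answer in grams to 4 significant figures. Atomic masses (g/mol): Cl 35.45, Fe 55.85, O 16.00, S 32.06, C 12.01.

M(CO) = 12.01 + 16.00 = 28.01 g/mol.
M(FeCl2) = 55.85 + 2(35.45) = 126.75 g/mol.
n(CO) = 40.54 / 28.01 = 1.4473 mol.
Reaction (1): CO→Fe ratio 3:2 ⇒ n(Fe) = 0.96489 mol.
Reaction (2): Fe→FeS ratio 1:1 ⇒ n(FeS) = 0.96489 mol.
Reaction (3): FeS→FeCl2 ratio 1:1 ⇒ n(FeCl2) = 0.96489 mol.
Mass of FeCl2 = 0.96489 × 126.75 = 122.30 g.

122.3 g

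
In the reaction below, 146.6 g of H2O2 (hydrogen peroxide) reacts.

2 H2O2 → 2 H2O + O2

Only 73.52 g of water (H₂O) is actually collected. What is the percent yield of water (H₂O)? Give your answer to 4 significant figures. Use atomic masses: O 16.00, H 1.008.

M(H2O2) = 2(1.008) + 2(16.00) = 34.016 g/mol.
M(H2O) = 2(1.008) + 16.00 = 18.016 g/mol.
n(H2O2) = 146.60 g / 34.016 g/mol = 4.3097 mol.
From the equation the H2O2:H2O mole ratio is 2:2, so n(H2O) = 4.3097 × 2/2 = 4.3097 mol.
Mass of H2O = 4.3097 mol × 18.016 g/mol = 77.644 g.
This is the theoretical yield. Percent yield = 73.52 g / 77.644 g × 100% = 94.688%.

94.69 %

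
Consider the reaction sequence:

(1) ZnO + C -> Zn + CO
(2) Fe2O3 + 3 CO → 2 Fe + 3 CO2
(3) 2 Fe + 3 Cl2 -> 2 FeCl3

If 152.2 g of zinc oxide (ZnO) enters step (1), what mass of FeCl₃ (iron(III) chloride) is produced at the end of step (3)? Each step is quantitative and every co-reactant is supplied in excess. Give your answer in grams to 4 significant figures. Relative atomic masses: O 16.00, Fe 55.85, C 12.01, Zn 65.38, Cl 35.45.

202.2 g

M(ZnO) = 65.38 + 16.00 = 81.38 g/mol.
M(FeCl3) = 55.85 + 3(35.45) = 162.20 g/mol.
n(ZnO) = 152.2 / 81.38 = 1.8702 mol.
Reaction (1): ZnO→CO ratio 1:1 ⇒ n(CO) = 1.8702 mol.
Reaction (2): CO→Fe ratio 3:2 ⇒ n(Fe) = 1.2468 mol.
Reaction (3): Fe→FeCl3 ratio 2:2 ⇒ n(FeCl3) = 1.2468 mol.
Mass of FeCl3 = 1.2468 × 162.20 = 202.24 g.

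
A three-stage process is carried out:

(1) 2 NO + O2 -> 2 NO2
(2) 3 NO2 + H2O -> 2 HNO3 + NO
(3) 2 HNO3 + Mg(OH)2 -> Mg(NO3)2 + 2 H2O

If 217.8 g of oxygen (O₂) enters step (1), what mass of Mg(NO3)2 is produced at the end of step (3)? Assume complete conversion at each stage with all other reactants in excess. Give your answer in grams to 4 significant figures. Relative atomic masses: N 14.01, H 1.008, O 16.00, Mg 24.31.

673.0 g

M(O2) = 2(16.00) = 32.00 g/mol.
M(Mg(NO3)2) = 24.31 + 2(14.01) + 6(16.00) = 148.33 g/mol.
n(O2) = 217.8 / 32.00 = 6.8063 mol.
Reaction (1): O2→NO2 ratio 1:2 ⇒ n(NO2) = 13.613 mol.
Reaction (2): NO2→HNO3 ratio 3:2 ⇒ n(HNO3) = 9.0750 mol.
Reaction (3): HNO3→Mg(NO3)2 ratio 2:1 ⇒ n(Mg(NO3)2) = 4.5375 mol.
Mass of Mg(NO3)2 = 4.5375 × 148.33 = 673.05 g.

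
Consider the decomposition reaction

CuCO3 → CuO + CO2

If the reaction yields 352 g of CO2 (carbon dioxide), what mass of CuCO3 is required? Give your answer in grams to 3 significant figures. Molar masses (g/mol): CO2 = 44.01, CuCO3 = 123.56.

988 g

n(CO2) = 352.0 g / 44.01 g/mol = 7.998 mol.
From the equation the CO2:CuCO3 mole ratio is 1:1, so n(CuCO3) = 7.998 × 1/1 = 7.998 mol.
Mass of CuCO3 = 7.998 mol × 123.56 g/mol = 988.3 g.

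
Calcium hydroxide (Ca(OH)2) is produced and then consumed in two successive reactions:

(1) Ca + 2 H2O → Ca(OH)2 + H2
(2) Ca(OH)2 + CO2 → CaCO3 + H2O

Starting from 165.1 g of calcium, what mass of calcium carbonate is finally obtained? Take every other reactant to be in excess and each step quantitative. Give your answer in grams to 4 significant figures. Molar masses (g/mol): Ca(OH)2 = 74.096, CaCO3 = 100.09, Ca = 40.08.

n(Ca) = 165.10 / 40.08 = 4.1193 mol.
Step 1 gives a 1:1 ratio of Ca to Ca(OH)2, so n(Ca(OH)2) = 4.1193 mol.
In step 2 the Ca(OH)2:CaCO3 ratio is 1:1, so n(CaCO3) = 4.1193 mol.
Mass of CaCO3 = 4.1193 × 100.09 = 412.30 g.

412.3 g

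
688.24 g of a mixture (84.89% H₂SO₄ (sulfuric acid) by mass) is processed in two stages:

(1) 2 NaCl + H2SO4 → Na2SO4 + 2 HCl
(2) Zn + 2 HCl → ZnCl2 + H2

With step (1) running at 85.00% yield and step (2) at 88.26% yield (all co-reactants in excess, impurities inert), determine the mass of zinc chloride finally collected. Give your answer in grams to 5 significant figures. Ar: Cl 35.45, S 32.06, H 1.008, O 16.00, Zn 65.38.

609.04 g

Pure H2SO4 = 688.24 × 0.8489 = 584.247 g.
M(H2SO4) = 2(1.008) + 32.06 + 4(16.00) = 98.076 g/mol.
M(ZnCl2) = 65.38 + 2(35.45) = 136.28 g/mol.
n(H2SO4) = 584.247 / 98.076 = 5.95708 mol.
Step 1 (H2SO4:HCl = 1:2): theoretical n(HCl) = 11.9142 mol; at 85.00% yield, n(HCl) = 10.1270 mol.
Step 2 (HCl:ZnCl2 = 2:1): theoretical n(ZnCl2) = 5.06352 mol, so theoretical mass = 5.06352 × 136.28 = 690.057 g.
At 88.26% yield, actual mass of ZnCl2 = 690.057 × 0.8826 = 609.044 g.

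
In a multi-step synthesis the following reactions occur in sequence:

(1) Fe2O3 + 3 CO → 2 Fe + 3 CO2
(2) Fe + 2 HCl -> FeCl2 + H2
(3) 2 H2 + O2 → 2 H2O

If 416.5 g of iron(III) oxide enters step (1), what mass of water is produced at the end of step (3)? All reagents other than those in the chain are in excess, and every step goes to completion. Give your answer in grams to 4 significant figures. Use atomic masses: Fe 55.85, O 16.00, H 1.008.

M(Fe2O3) = 2(55.85) + 3(16.00) = 159.70 g/mol.
M(H2O) = 2(1.008) + 16.00 = 18.016 g/mol.
n(Fe2O3) = 416.5 / 159.70 = 2.6080 mol.
Reaction (1): Fe2O3→Fe ratio 1:2 ⇒ n(Fe) = 5.2160 mol.
Reaction (2): Fe→H2 ratio 1:1 ⇒ n(H2) = 5.2160 mol.
Reaction (3): H2→H2O ratio 2:2 ⇒ n(H2O) = 5.2160 mol.
Mass of H2O = 5.2160 × 18.016 = 93.972 g.

93.97 g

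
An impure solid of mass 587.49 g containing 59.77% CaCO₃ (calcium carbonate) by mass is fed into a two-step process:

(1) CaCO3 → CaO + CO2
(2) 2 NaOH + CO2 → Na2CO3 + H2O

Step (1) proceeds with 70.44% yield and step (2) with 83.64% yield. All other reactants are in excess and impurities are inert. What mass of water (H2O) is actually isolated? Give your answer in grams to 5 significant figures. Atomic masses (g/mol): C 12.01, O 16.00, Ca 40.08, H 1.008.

37.238 g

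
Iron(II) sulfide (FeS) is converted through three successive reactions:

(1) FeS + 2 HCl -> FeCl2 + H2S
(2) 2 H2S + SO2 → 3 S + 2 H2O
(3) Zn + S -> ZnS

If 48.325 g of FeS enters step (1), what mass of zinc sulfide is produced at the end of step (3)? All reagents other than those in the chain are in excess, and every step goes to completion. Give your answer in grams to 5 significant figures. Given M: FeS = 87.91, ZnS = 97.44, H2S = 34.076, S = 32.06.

80.346 g

n(FeS) = 48.325 / 87.91 = 0.549710 mol.
Reaction (1): FeS→H2S ratio 1:1 ⇒ n(H2S) = 0.549710 mol.
Reaction (2): H2S→S ratio 2:3 ⇒ n(S) = 0.824565 mol.
Reaction (3): S→ZnS ratio 1:1 ⇒ n(ZnS) = 0.824565 mol.
Mass of ZnS = 0.824565 × 97.44 = 80.3456 g.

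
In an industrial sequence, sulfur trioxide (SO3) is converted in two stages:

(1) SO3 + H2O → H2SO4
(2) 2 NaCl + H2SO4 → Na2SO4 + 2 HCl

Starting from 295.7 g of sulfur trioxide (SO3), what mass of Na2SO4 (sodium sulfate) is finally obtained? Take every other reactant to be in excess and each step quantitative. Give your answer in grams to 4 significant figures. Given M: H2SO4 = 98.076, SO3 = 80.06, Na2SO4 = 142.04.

524.6 g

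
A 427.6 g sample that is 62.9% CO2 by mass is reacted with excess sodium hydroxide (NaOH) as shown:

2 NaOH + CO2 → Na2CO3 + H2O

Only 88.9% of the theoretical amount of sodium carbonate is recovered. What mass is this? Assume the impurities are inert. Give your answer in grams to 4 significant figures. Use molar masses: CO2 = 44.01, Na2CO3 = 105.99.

575.8 g

Pure CO2 available = 427.6 g × 0.629 = 268.96 g.
n(CO2) = 268.96 g / 44.01 g/mol = 6.1113 mol.
From the equation the CO2:Na2CO3 mole ratio is 1:1, so n(Na2CO3) = 6.1113 × 1/1 = 6.1113 mol.
Mass of Na2CO3 = 6.1113 mol × 105.99 g/mol = 647.74 g.
Actual mass collected = 647.74 g × 0.889 = 575.84 g.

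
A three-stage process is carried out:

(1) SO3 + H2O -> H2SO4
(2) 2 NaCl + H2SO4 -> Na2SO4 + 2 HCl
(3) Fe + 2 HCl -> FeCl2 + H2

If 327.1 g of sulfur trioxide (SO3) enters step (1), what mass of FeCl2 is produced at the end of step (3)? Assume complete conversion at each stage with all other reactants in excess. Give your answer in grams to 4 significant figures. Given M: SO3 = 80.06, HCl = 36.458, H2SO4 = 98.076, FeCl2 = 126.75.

517.9 g

n(SO3) = 327.1 / 80.06 = 4.0857 mol.
Reaction (1): SO3→H2SO4 ratio 1:1 ⇒ n(H2SO4) = 4.0857 mol.
Reaction (2): H2SO4→HCl ratio 1:2 ⇒ n(HCl) = 8.1714 mol.
Reaction (3): HCl→FeCl2 ratio 2:1 ⇒ n(FeCl2) = 4.0857 mol.
Mass of FeCl2 = 4.0857 × 126.75 = 517.86 g.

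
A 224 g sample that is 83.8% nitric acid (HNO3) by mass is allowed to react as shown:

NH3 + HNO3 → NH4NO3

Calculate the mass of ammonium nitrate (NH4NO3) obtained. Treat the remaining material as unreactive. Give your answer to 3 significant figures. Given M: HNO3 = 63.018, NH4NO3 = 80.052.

238 g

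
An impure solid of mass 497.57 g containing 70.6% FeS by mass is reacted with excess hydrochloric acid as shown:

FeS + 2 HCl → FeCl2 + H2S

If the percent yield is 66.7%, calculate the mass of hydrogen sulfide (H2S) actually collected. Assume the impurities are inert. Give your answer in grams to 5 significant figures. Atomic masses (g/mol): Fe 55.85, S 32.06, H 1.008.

90.823 g

Pure FeS available = 497.57 g × 0.706 = 351.284 g.
M(FeS) = 55.85 + 32.06 = 87.91 g/mol.
M(H2S) = 2(1.008) + 32.06 = 34.076 g/mol.
n(FeS) = 351.284 g / 87.91 g/mol = 3.99596 mol.
From the equation the FeS:H2S mole ratio is 1:1, so n(H2S) = 3.99596 × 1/1 = 3.99596 mol.
Mass of H2S = 3.99596 mol × 34.076 g/mol = 136.166 g.
Actual mass collected = 136.166 g × 0.667 = 90.8228 g.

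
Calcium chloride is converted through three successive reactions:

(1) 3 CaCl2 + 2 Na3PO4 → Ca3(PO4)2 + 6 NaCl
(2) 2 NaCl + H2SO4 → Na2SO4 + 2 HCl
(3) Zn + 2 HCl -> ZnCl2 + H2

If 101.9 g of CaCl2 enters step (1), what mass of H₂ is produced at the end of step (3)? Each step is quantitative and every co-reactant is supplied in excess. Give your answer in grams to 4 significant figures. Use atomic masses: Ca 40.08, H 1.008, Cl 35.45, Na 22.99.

M(CaCl2) = 40.08 + 2(35.45) = 110.98 g/mol.
M(H2) = 2(1.008) = 2.016 g/mol.
n(CaCl2) = 101.9 / 110.98 = 0.91818 mol.
Reaction (1): CaCl2→NaCl ratio 3:6 ⇒ n(NaCl) = 1.8364 mol.
Reaction (2): NaCl→HCl ratio 2:2 ⇒ n(HCl) = 1.8364 mol.
Reaction (3): HCl→H2 ratio 2:1 ⇒ n(H2) = 0.91818 mol.
Mass of H2 = 0.91818 × 2.016 = 1.8511 g.

1.851 g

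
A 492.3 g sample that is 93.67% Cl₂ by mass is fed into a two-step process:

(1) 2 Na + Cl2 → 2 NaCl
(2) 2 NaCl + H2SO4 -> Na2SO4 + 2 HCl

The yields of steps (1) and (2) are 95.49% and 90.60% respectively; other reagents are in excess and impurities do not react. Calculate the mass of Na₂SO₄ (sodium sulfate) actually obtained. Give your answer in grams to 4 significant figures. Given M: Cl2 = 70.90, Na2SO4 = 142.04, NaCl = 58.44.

Pure Cl2 = 492.3 × 0.9367 = 461.14 g.
n(Cl2) = 461.14 / 70.90 = 6.5041 mol.
Step 1 (Cl2:NaCl = 1:2): theoretical n(NaCl) = 13.008 mol; at 95.49% yield, n(NaCl) = 12.421 mol.
Step 2 (NaCl:Na2SO4 = 2:1): theoretical n(Na2SO4) = 6.2107 mol, so theoretical mass = 6.2107 × 142.04 = 882.17 g.
At 90.60% yield, actual mass of Na2SO4 = 882.17 × 0.9060 = 799.25 g.

799.2 g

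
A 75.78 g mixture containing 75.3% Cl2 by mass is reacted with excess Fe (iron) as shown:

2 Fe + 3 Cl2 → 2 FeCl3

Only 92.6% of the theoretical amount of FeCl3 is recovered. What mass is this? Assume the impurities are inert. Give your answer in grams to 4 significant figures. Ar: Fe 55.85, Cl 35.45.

Pure Cl2 available = 75.78 g × 0.753 = 57.062 g.
M(Cl2) = 2(35.45) = 70.90 g/mol.
M(FeCl3) = 55.85 + 3(35.45) = 162.20 g/mol.
n(Cl2) = 57.062 g / 70.90 g/mol = 0.80483 mol.
From the equation the Cl2:FeCl3 mole ratio is 3:2, so n(FeCl3) = 0.80483 × 2/3 = 0.53655 mol.
Mass of FeCl3 = 0.53655 mol × 162.20 g/mol = 87.029 g.
Actual mass collected = 87.029 g × 0.926 = 80.589 g.

80.59 g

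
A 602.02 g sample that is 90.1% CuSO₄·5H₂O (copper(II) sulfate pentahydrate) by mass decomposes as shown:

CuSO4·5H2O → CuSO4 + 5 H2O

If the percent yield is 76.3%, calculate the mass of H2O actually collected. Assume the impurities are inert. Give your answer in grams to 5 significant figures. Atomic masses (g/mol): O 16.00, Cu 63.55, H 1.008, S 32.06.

149.31 g

Pure CuSO4·5H2O available = 602.02 g × 0.901 = 542.420 g.
M(CuSO4·5H2O) = 63.55 + 32.06 + 9(16.00) + 10(1.008) = 249.69 g/mol.
M(H2O) = 2(1.008) + 16.00 = 18.016 g/mol.
n(CuSO4·5H2O) = 542.420 g / 249.69 g/mol = 2.17237 mol.
From the equation the CuSO4·5H2O:H2O mole ratio is 1:5, so n(H2O) = 2.17237 × 5/1 = 10.8619 mol.
Mass of H2O = 10.8619 mol × 18.016 g/mol = 195.687 g.
Actual mass collected = 195.687 g × 0.763 = 149.310 g.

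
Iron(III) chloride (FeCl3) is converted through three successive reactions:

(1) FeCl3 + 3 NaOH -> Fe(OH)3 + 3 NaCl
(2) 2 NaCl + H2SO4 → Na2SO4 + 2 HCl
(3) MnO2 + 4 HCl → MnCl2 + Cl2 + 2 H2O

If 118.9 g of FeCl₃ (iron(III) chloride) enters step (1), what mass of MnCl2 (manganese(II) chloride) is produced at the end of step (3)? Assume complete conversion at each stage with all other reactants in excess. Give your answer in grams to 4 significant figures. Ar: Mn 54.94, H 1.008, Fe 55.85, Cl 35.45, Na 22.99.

M(FeCl3) = 55.85 + 3(35.45) = 162.20 g/mol.
M(MnCl2) = 54.94 + 2(35.45) = 125.84 g/mol.
n(FeCl3) = 118.9 / 162.20 = 0.73305 mol.
Reaction (1): FeCl3→NaCl ratio 1:3 ⇒ n(NaCl) = 2.1991 mol.
Reaction (2): NaCl→HCl ratio 2:2 ⇒ n(HCl) = 2.1991 mol.
Reaction (3): HCl→MnCl2 ratio 4:1 ⇒ n(MnCl2) = 0.54978 mol.
Mass of MnCl2 = 0.54978 × 125.84 = 69.185 g.

69.18 g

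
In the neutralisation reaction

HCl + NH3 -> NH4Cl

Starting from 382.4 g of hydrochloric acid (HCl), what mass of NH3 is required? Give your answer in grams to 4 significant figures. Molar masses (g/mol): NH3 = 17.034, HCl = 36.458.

178.7 g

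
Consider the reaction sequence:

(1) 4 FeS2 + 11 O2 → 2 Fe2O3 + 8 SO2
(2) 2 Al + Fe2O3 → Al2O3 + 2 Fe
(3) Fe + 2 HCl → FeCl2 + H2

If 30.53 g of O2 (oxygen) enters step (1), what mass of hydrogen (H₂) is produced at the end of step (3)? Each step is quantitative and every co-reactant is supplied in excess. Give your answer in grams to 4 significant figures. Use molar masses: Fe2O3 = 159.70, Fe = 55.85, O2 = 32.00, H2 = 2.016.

0.6994 g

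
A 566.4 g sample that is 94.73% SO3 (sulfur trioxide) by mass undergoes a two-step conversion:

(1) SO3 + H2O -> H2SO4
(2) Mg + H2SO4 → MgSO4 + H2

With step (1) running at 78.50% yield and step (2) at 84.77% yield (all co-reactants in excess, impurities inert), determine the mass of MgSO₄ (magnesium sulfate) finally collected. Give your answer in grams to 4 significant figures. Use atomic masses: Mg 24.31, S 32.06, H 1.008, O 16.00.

536.8 g

Pure SO3 = 566.4 × 0.9473 = 536.55 g.
M(SO3) = 32.06 + 3(16.00) = 80.06 g/mol.
M(MgSO4) = 24.31 + 32.06 + 4(16.00) = 120.37 g/mol.
n(SO3) = 536.55 / 80.06 = 6.7019 mol.
Step 1 (SO3:H2SO4 = 1:1): theoretical n(H2SO4) = 6.7019 mol; at 78.50% yield, n(H2SO4) = 5.2610 mol.
Step 2 (H2SO4:MgSO4 = 1:1): theoretical n(MgSO4) = 5.2610 mol, so theoretical mass = 5.2610 × 120.37 = 633.26 g.
At 84.77% yield, actual mass of MgSO4 = 633.26 × 0.8477 = 536.82 g.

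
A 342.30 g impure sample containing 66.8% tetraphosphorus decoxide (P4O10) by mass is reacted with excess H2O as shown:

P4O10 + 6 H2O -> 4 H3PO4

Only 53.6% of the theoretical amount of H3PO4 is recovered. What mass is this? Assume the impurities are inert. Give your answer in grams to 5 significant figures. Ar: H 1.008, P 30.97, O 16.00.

169.23 g

Pure P4O10 available = 342.30 g × 0.668 = 228.656 g.
M(P4O10) = 4(30.97) + 10(16.00) = 283.88 g/mol.
M(H3PO4) = 3(1.008) + 30.97 + 4(16.00) = 97.994 g/mol.
n(P4O10) = 228.656 g / 283.88 g/mol = 0.805469 mol.
From the equation the P4O10:H3PO4 mole ratio is 1:4, so n(H3PO4) = 0.805469 × 4/1 = 3.22187 mol.
Mass of H3PO4 = 3.22187 mol × 97.994 g/mol = 315.724 g.
Actual mass collected = 315.724 g × 0.536 = 169.228 g.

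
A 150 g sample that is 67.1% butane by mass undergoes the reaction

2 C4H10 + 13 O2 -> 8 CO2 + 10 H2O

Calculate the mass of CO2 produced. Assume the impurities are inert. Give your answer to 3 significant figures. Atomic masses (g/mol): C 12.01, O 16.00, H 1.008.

305 g

Mass of pure C4H10 = 150 g × 0.671 = 100.7 g.
M(C4H10) = 4(12.01) + 10(1.008) = 58.12 g/mol.
M(CO2) = 12.01 + 2(16.00) = 44.01 g/mol.
n(C4H10) = 100.7 g / 58.12 g/mol = 1.732 mol.
From the equation the C4H10:CO2 mole ratio is 2:8, so n(CO2) = 1.732 × 8/2 = 6.927 mol.
Mass of CO2 = 6.927 mol × 44.01 g/mol = 304.9 g.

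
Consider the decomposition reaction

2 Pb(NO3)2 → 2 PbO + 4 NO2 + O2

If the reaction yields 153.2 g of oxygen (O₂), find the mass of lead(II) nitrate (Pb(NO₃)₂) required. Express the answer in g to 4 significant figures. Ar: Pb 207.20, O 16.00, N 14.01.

M(O2) = 2(16.00) = 32.00 g/mol.
M(Pb(NO3)2) = 207.20 + 2(14.01) + 6(16.00) = 331.22 g/mol.
n(O2) = 153.20 g / 32.00 g/mol = 4.7875 mol.
From the equation the O2:Pb(NO3)2 mole ratio is 1:2, so n(Pb(NO3)2) = 4.7875 × 2/1 = 9.5750 mol.
Mass of Pb(NO3)2 = 9.5750 mol × 331.22 g/mol = 3171.4 g.

3171 g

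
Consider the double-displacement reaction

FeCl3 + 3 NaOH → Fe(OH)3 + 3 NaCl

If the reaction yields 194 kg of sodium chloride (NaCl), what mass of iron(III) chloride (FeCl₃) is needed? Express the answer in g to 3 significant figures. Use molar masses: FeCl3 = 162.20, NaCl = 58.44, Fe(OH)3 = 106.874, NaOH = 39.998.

Convert: 194 kg = 194000 g.
n(NaCl) = 194000 g / 58.44 g/mol = 3320 mol.
From the equation the NaCl:FeCl3 mole ratio is 3:1, so n(FeCl3) = 3320 × 1/3 = 1107 mol.
Mass of FeCl3 = 1107 mol × 162.20 g/mol = 179500 g.

179000 g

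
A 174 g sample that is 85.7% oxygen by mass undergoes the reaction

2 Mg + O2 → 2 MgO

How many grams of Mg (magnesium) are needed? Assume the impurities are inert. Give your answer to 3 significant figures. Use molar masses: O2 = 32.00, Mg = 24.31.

227 g

Mass of pure O2 = 174 g × 0.857 = 149.1 g.
n(O2) = 149.1 g / 32.00 g/mol = 4.660 mol.
From the equation the O2:Mg mole ratio is 1:2, so n(Mg) = 4.660 × 2/1 = 9.320 mol.
Mass of Mg = 9.320 mol × 24.31 g/mol = 226.6 g.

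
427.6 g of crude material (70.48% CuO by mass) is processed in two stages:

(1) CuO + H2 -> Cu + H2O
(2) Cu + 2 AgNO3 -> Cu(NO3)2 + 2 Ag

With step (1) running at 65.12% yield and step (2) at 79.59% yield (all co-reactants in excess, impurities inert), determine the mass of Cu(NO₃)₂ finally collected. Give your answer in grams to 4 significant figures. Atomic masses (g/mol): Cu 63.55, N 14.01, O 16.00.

Pure CuO = 427.6 × 0.7048 = 301.37 g.
M(CuO) = 63.55 + 16.00 = 79.55 g/mol.
M(Cu(NO3)2) = 63.55 + 2(14.01) + 6(16.00) = 187.57 g/mol.
n(CuO) = 301.37 / 79.55 = 3.7885 mol.
Step 1 (CuO:Cu = 1:1): theoretical n(Cu) = 3.7885 mol; at 65.12% yield, n(Cu) = 2.4670 mol.
Step 2 (Cu:Cu(NO3)2 = 1:1): theoretical n(Cu(NO3)2) = 2.4670 mol, so theoretical mass = 2.4670 × 187.57 = 462.74 g.
At 79.59% yield, actual mass of Cu(NO3)2 = 462.74 × 0.7959 = 368.30 g.

368.3 g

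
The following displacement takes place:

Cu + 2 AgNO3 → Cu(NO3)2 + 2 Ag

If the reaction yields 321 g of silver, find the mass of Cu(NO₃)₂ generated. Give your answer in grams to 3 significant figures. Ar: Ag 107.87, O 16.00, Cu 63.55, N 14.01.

279 g

M(Ag) = 107.87 g/mol.
M(Cu(NO3)2) = 63.55 + 2(14.01) + 6(16.00) = 187.57 g/mol.
n(Ag) = 321.0 g / 107.87 g/mol = 2.976 mol.
From the equation the Ag:Cu(NO3)2 mole ratio is 2:1, so n(Cu(NO3)2) = 2.976 × 1/2 = 1.488 mol.
Mass of Cu(NO3)2 = 1.488 mol × 187.57 g/mol = 279.1 g.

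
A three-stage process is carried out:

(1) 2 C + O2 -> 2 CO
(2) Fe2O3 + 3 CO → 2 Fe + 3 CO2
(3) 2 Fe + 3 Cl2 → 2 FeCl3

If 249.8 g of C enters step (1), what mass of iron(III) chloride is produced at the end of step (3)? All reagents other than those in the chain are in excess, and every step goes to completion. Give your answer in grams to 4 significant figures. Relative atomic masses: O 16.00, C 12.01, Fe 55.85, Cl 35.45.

M(C) = 12.01 g/mol.
M(FeCl3) = 55.85 + 3(35.45) = 162.20 g/mol.
n(C) = 249.8 / 12.01 = 20.799 mol.
Reaction (1): C→CO ratio 2:2 ⇒ n(CO) = 20.799 mol.
Reaction (2): CO→Fe ratio 3:2 ⇒ n(Fe) = 13.866 mol.
Reaction (3): Fe→FeCl3 ratio 2:2 ⇒ n(FeCl3) = 13.866 mol.
Mass of FeCl3 = 13.866 × 162.20 = 2249.1 g.

2249 g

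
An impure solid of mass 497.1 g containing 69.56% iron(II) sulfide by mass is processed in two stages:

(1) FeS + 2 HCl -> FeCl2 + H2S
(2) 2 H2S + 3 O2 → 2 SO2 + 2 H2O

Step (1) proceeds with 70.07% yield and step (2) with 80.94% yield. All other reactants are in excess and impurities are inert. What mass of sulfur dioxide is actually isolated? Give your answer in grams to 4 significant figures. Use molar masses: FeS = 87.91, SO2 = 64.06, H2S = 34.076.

Pure FeS = 497.1 × 0.6956 = 345.78 g.
n(FeS) = 345.78 / 87.91 = 3.9334 mol.
Step 1 (FeS:H2S = 1:1): theoretical n(H2S) = 3.9334 mol; at 70.07% yield, n(H2S) = 2.7561 mol.
Step 2 (H2S:SO2 = 2:2): theoretical n(SO2) = 2.7561 mol, so theoretical mass = 2.7561 × 64.06 = 176.56 g.
At 80.94% yield, actual mass of SO2 = 176.56 × 0.8094 = 142.90 g.

142.9 g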